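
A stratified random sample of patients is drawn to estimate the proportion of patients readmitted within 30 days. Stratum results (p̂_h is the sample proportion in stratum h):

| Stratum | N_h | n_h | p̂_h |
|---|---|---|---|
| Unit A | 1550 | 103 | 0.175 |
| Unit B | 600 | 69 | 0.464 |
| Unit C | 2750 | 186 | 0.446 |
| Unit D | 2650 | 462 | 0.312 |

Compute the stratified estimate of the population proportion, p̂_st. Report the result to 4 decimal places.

N = 7550; stratum weights W_h = N_h/N.
p̂_st = Σ W_h p̂_h = (1550·0.175 + 600·0.464 + 2750·0.446 + 2650·0.312)/7550 = 0.34476

p̂_st ≈ 0.3448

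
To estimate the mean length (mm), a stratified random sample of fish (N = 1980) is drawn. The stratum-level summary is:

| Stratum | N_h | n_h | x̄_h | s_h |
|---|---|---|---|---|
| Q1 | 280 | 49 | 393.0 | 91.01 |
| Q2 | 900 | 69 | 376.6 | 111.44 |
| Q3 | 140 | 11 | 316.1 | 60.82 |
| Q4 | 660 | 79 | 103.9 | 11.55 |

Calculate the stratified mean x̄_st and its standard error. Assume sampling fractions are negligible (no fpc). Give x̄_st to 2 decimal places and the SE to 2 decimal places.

x̄_st ≈ 283.74, SE ≈ 6.51

x̄_st = Σ W_h x̄_h = (280·393.0 + 900·376.6 + 140·316.1 + 660·103.9)/1980 = 283.74141
V̂(x̄_st) = Σ W_h² s_h²/n_h, with W_h = N_h/N and N = 1980:
  stratum Q1: (280/1980)²·91.01²/49 = 3.3804
  stratum Q2: (900/1980)²·111.44²/69 = 37.1867
  stratum Q3: (140/1980)²·60.82²/11 = 1.68122
  stratum Q4: (660/1980)²·11.55²/79 = 0.187627
V̂(x̄_st) = 42.436
SE(x̄_st) = √42.436 = 6.51429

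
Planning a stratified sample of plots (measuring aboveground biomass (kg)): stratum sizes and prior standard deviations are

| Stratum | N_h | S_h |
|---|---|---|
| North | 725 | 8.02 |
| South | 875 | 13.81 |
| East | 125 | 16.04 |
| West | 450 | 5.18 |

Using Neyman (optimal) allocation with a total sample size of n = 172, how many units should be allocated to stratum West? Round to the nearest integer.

Neyman allocation: n_h = n · N_h S_h / Σ N_i S_i, with n = 172.
  stratum North: N_h·S_h = 725·8.02 = 5814.50
  stratum South: N_h·S_h = 875·13.81 = 12083.75
  stratum East: N_h·S_h = 125·16.04 = 2005.00
  stratum West: N_h·S_h = 450·5.18 = 2331.00
Σ N_h S_h = 22234.25
n for stratum West = 172·2331.00/22234.25 = 18.032 → 18

18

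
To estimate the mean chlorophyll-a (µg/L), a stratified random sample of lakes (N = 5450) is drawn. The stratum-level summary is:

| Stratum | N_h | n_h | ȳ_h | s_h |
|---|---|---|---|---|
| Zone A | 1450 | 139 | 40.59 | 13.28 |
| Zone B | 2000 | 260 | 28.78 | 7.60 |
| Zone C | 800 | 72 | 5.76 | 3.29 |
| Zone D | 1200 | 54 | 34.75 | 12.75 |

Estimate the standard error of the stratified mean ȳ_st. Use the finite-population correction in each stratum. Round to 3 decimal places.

V̂(ȳ_st) = Σ W_h² (1 − n_h/N_h) s_h²/n_h, with W_h = N_h/N and N = 5450:
  stratum Zone A: (1450/5450)²·(1 − 139/1450)·13.28²/139 = 0.0812006
  stratum Zone B: (2000/5450)²·(1 − 260/2000)·7.60²/260 = 0.026028
  stratum Zone C: (800/5450)²·(1 − 72/800)·3.29²/72 = 0.00294773
  stratum Zone D: (1200/5450)²·(1 − 54/1200)·12.75²/54 = 0.13938
V̂(ȳ_st) = 0.249556
SE(ȳ_st) = √0.249556 = 0.499556

SE(ȳ_st) ≈ 0.500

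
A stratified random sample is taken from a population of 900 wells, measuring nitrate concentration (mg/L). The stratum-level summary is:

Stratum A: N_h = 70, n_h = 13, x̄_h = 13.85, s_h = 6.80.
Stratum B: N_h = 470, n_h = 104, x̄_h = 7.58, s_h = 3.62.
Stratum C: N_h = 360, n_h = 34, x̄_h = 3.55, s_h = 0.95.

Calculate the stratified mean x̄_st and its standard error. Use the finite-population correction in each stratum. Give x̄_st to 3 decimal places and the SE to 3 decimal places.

x̄_st = Σ W_h x̄_h = (70·13.85 + 470·7.58 + 360·3.55)/900 = 6.45567
V̂(x̄_st) = Σ W_h² (1 − n_h/N_h) s_h²/n_h, with W_h = N_h/N and N = 900:
  stratum A: (70/900)²·(1 − 13/70)·6.80²/13 = 0.0175211
  stratum B: (470/900)²·(1 − 104/470)·3.62²/104 = 0.0267595
  stratum C: (360/900)²·(1 − 34/360)·0.95²/34 = 0.00384595
V̂(x̄_st) = 0.0481266
SE(x̄_st) = √0.0481266 = 0.219378

x̄_st ≈ 6.456, SE ≈ 0.219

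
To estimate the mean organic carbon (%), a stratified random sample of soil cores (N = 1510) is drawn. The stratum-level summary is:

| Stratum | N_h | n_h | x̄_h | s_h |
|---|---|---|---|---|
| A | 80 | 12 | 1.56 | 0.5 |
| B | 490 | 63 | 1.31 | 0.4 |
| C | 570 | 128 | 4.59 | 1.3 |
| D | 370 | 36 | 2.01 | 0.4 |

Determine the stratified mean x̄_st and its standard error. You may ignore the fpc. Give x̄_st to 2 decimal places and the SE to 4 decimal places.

x̄_st ≈ 2.73, SE ≈ 0.0497

x̄_st = Σ W_h x̄_h = (80·1.56 + 490·1.31 + 570·4.59 + 370·2.01)/1510 = 2.73291
V̂(x̄_st) = Σ W_h² s_h²/n_h, with W_h = N_h/N and N = 1510:
  stratum A: (80/1510)²·0.5²/12 = 5.8477e-05
  stratum B: (490/1510)²·0.4²/63 = 0.000267435
  stratum C: (570/1510)²·1.3²/128 = 0.00188136
  stratum D: (370/1510)²·0.4²/36 = 0.00026685
V̂(x̄_st) = 0.00247412
SE(x̄_st) = √0.00247412 = 0.0497406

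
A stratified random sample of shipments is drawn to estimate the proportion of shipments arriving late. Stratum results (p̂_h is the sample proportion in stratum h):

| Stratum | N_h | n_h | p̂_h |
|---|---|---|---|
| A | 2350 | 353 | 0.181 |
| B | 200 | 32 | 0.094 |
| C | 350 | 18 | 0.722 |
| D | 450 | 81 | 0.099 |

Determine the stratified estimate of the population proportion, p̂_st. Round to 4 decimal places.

N = 3350; stratum weights W_h = N_h/N.
p̂_st = Σ W_h p̂_h = (2350·0.181 + 200·0.094 + 350·0.722 + 450·0.099)/3350 = 0.22131

p̂_st ≈ 0.2213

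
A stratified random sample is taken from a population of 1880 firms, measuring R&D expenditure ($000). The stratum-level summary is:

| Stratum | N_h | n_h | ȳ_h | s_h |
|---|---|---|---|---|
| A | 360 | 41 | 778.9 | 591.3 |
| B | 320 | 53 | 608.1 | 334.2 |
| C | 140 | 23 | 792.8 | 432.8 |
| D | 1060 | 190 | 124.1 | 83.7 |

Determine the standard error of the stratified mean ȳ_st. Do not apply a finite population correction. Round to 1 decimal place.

SE(ȳ_st) ≈ 20.8

V̂(ȳ_st) = Σ W_h² s_h²/n_h, with W_h = N_h/N and N = 1880:
  stratum A: (360/1880)²·591.3²/41 = 312.695
  stratum B: (320/1880)²·334.2²/53 = 61.055
  stratum C: (140/1880)²·432.8²/23 = 45.1634
  stratum D: (1060/1880)²·83.7²/190 = 11.7218
V̂(ȳ_st) = 430.635
SE(ȳ_st) = √430.635 = 20.7518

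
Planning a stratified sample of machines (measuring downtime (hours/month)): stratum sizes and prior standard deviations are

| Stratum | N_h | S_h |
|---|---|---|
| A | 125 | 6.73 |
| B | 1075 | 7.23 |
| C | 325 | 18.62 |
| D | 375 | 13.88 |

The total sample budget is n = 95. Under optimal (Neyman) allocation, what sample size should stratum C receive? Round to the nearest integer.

29

Neyman allocation: n_h = n · N_h S_h / Σ N_i S_i, with n = 95.
  stratum A: N_h·S_h = 125·6.73 = 841.25
  stratum B: N_h·S_h = 1075·7.23 = 7772.25
  stratum C: N_h·S_h = 325·18.62 = 6051.50
  stratum D: N_h·S_h = 375·13.88 = 5205.00
Σ N_h S_h = 19870.00
n for stratum C = 95·6051.50/19870.00 = 28.933 → 29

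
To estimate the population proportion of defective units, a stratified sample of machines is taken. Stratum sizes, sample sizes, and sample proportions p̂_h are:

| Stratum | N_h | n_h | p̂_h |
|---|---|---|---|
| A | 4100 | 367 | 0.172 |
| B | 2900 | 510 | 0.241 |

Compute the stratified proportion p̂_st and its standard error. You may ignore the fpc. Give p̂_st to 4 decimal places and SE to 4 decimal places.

N = 7000; stratum weights W_h = N_h/N.
p̂_st = Σ W_h p̂_h = (4100·0.172 + 2900·0.241)/7000 = 0.20059
V̂(p̂_st) = Σ W_h² p̂_h(1−p̂_h)/(n_h−1):
  stratum A: (4100/7000)²·0.172·0.828/366 = 0.00013349
  stratum B: (2900/7000)²·0.241·0.759/509 = 6.16795e-05
V̂(p̂_st) = 0.00019517; SE = √V̂ = 0.0139703

p̂_st ≈ 0.2006, SE ≈ 0.0140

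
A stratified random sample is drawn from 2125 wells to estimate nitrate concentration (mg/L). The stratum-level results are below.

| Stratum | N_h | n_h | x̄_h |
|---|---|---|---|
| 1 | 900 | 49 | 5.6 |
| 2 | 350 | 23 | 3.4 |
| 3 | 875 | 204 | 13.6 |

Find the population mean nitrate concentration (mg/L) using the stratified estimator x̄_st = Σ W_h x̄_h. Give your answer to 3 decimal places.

N = Σ N_h = 2125. Stratum weights W_h = N_h/N.
x̄_st = (900·5.6 + 350·3.4 + 875·13.6) / 2125 = 8.53176

x̄_st ≈ 8.532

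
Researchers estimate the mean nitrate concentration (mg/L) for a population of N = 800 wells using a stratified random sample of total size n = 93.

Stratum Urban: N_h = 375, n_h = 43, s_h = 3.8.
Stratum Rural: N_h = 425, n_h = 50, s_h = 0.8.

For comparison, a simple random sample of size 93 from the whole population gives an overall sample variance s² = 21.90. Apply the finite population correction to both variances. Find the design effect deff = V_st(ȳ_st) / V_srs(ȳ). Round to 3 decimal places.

deff ≈ 0.329

V̂(ȳ_st) = Σ W_h² (1 − n_h/N_h) s_h²/n_h, with W_h = N_h/N and N = 800:
  stratum Urban: (375/800)²·(1 − 43/375)·3.8²/43 = 0.0653263
  stratum Rural: (425/800)²·(1 − 50/425)·0.8²/50 = 0.0031875
V_st = 0.0685138
V_srs = (1 − 93/800)·21.90/93 = 0.208109
deff = V_st / V_srs = 0.0685138/0.208109 = 0.3292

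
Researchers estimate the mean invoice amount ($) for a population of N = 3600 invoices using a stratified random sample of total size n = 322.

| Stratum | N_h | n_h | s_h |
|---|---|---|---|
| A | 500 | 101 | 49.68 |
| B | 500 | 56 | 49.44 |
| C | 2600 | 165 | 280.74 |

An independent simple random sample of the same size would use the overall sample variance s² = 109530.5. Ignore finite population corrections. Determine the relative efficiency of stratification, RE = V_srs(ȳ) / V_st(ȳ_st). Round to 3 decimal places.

V̂(ȳ_st) = Σ W_h² s_h²/n_h, with W_h = N_h/N and N = 3600:
  stratum A: (500/3600)²·49.68²/101 = 0.471386
  stratum B: (500/3600)²·49.44²/56 = 0.841984
  stratum C: (2600/3600)²·280.74²/165 = 249.153
V_st = 250.466
V_srs = s²/n = 109530.5/322 = 340.157
Relative efficiency = V_srs / V_st = 340.157/250.466 = 1.3581

RE ≈ 1.358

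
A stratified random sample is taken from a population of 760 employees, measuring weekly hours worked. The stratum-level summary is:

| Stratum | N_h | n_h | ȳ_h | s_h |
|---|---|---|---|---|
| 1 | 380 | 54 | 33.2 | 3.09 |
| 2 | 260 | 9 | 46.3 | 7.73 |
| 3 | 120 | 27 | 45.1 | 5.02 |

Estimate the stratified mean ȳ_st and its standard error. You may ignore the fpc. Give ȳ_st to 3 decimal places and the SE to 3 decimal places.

ȳ_st = Σ W_h ȳ_h = (380·33.2 + 260·46.3 + 120·45.1)/760 = 39.56053
V̂(ȳ_st) = Σ W_h² s_h²/n_h, with W_h = N_h/N and N = 760:
  stratum 1: (380/760)²·3.09²/54 = 0.0442042
  stratum 2: (260/760)²·7.73²/9 = 0.777027
  stratum 3: (120/760)²·5.02²/27 = 0.0232691
V̂(ȳ_st) = 0.8445
SE(ȳ_st) = √0.8445 = 0.918967

ȳ_st ≈ 39.561, SE ≈ 0.919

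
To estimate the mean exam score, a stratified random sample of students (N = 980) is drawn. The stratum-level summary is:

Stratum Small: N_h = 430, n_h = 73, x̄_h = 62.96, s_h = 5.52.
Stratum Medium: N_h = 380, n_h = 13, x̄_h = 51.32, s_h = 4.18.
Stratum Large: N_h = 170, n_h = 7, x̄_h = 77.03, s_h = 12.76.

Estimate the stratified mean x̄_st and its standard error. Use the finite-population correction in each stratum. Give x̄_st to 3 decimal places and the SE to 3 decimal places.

x̄_st ≈ 60.887, SE ≈ 0.966

x̄_st = Σ W_h x̄_h = (430·62.96 + 380·51.32 + 170·77.03)/980 = 60.88724
V̂(x̄_st) = Σ W_h² (1 − n_h/N_h) s_h²/n_h, with W_h = N_h/N and N = 980:
  stratum Small: (430/980)²·(1 − 73/430)·5.52²/73 = 0.0667175
  stratum Medium: (380/980)²·(1 − 13/380)·4.18²/13 = 0.195167
  stratum Large: (170/980)²·(1 − 7/170)·12.76²/7 = 0.671101
V̂(x̄_st) = 0.932985
SE(x̄_st) = √0.932985 = 0.965912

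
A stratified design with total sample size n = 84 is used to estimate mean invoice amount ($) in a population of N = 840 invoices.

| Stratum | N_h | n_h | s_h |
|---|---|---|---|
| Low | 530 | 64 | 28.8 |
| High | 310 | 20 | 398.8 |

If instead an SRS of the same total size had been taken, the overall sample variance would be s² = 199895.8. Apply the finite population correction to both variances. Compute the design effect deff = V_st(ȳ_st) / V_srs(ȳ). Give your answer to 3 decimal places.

V̂(ȳ_st) = Σ W_h² (1 − n_h/N_h) s_h²/n_h, with W_h = N_h/N and N = 840:
  stratum Low: (530/840)²·(1 − 64/530)·28.8²/64 = 4.53637
  stratum High: (310/840)²·(1 − 20/310)·398.8²/20 = 1013.17
V_st = 1017.7
V_srs = (1 − 84/840)·199895.8/84 = 2141.74
deff = V_st / V_srs = 1017.7/2141.74 = 0.4752

deff ≈ 0.475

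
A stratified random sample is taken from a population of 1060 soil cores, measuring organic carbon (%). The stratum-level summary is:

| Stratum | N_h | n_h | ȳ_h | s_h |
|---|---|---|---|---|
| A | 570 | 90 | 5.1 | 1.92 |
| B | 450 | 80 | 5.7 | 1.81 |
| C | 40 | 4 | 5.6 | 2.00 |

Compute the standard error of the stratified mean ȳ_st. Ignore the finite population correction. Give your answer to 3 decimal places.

V̂(ȳ_st) = Σ W_h² s_h²/n_h, with W_h = N_h/N and N = 1060:
  stratum A: (570/1060)²·1.92²/90 = 0.011844
  stratum B: (450/1060)²·1.81²/80 = 0.00738041
  stratum C: (40/1060)²·2.00²/4 = 0.00142399
V̂(ȳ_st) = 0.0206484
SE(ȳ_st) = √0.0206484 = 0.143695

SE(ȳ_st) ≈ 0.144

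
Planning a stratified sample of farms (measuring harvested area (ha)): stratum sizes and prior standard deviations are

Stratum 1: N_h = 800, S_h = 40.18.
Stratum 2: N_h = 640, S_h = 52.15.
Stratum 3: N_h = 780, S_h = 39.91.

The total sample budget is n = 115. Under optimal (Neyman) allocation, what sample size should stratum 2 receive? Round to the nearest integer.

Neyman allocation: n_h = n · N_h S_h / Σ N_i S_i, with n = 115.
  stratum 1: N_h·S_h = 800·40.18 = 32144.00
  stratum 2: N_h·S_h = 640·52.15 = 33376.00
  stratum 3: N_h·S_h = 780·39.91 = 31129.80
Σ N_h S_h = 96649.80
n for stratum 2 = 115·33376.00/96649.80 = 39.713 → 40

40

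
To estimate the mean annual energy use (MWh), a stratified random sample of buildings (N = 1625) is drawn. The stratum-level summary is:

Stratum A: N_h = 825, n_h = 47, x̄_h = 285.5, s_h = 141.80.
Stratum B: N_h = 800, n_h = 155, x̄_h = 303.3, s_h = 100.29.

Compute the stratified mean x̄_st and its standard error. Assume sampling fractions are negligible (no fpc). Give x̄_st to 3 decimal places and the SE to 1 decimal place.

x̄_st ≈ 294.263, SE ≈ 11.2

x̄_st = Σ W_h x̄_h = (825·285.5 + 800·303.3)/1625 = 294.26308
V̂(x̄_st) = Σ W_h² s_h²/n_h, with W_h = N_h/N and N = 1625:
  stratum A: (825/1625)²·141.80²/47 = 110.27
  stratum B: (800/1625)²·100.29²/155 = 15.7274
V̂(x̄_st) = 125.997
SE(x̄_st) = √125.997 = 11.2248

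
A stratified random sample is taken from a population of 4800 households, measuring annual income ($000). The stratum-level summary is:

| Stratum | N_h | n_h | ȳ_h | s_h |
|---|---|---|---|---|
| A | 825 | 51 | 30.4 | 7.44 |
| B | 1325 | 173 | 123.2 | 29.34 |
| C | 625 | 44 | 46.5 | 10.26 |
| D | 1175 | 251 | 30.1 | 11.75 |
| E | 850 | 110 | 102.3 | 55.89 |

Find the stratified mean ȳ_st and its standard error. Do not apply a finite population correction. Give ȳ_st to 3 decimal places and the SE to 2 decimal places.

ȳ_st = Σ W_h ȳ_h = (825·30.4 + 1325·123.2 + 625·46.5 + 1175·30.1 + 850·102.3)/4800 = 70.77187
V̂(ȳ_st) = Σ W_h² s_h²/n_h, with W_h = N_h/N and N = 4800:
  stratum A: (825/4800)²·7.44²/51 = 0.0320628
  stratum B: (1325/4800)²·29.34²/173 = 0.379161
  stratum C: (625/4800)²·10.26²/44 = 0.040562
  stratum D: (1175/4800)²·11.75²/251 = 0.0329606
  stratum E: (850/4800)²·55.89²/110 = 0.890494
V̂(ȳ_st) = 1.37524
SE(ȳ_st) = √1.37524 = 1.17271

ȳ_st ≈ 70.772, SE ≈ 1.17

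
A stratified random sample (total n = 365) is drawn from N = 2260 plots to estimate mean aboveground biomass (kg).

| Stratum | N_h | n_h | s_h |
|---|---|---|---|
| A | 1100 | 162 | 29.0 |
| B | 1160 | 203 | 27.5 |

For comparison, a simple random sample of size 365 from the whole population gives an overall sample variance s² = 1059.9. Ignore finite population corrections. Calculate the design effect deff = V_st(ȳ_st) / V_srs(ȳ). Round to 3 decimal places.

V̂(ȳ_st) = Σ W_h² s_h²/n_h, with W_h = N_h/N and N = 2260:
  stratum A: (1100/2260)²·29.0²/162 = 1.22984
  stratum B: (1160/2260)²·27.5²/203 = 0.981451
V_st = 2.21129
V_srs = s²/n = 1059.9/365 = 2.90384
deff = V_st / V_srs = 2.21129/2.90384 = 0.7615

deff ≈ 0.762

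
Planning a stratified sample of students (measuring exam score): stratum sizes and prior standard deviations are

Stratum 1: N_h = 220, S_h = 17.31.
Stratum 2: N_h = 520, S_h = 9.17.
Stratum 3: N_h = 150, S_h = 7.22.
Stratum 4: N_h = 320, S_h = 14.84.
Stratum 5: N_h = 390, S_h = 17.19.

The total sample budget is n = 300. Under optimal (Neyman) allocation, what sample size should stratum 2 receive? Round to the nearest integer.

68

Neyman allocation: n_h = n · N_h S_h / Σ N_i S_i, with n = 300.
  stratum 1: N_h·S_h = 220·17.31 = 3808.20
  stratum 2: N_h·S_h = 520·9.17 = 4768.40
  stratum 3: N_h·S_h = 150·7.22 = 1083.00
  stratum 4: N_h·S_h = 320·14.84 = 4748.80
  stratum 5: N_h·S_h = 390·17.19 = 6704.10
Σ N_h S_h = 21112.50
n for stratum 2 = 300·4768.40/21112.50 = 67.757 → 68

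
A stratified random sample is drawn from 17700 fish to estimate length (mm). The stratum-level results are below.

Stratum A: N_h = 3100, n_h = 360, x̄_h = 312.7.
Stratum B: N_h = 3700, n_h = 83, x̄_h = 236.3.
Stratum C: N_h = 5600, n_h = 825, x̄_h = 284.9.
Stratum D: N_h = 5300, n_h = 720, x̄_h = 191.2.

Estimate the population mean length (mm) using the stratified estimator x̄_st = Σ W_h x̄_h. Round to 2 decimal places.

x̄_st ≈ 251.55

N = Σ N_h = 17700. Stratum weights W_h = N_h/N.
x̄_st = (3100·312.7 + 3700·236.3 + 5600·284.9 + 5300·191.2) / 17700 = 251.5525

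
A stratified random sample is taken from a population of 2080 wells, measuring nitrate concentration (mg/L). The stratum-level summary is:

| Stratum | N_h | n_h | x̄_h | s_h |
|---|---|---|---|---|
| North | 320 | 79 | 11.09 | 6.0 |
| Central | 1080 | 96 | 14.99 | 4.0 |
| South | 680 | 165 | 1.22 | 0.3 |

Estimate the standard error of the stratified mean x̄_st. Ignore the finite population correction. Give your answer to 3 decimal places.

V̂(x̄_st) = Σ W_h² s_h²/n_h, with W_h = N_h/N and N = 2080:
  stratum North: (320/2080)²·6.0²/79 = 0.0107857
  stratum Central: (1080/2080)²·4.0²/96 = 0.0449334
  stratum South: (680/2080)²·0.3²/165 = 5.82975e-05
V̂(x̄_st) = 0.0557774
SE(x̄_st) = √0.0557774 = 0.236172

SE(x̄_st) ≈ 0.236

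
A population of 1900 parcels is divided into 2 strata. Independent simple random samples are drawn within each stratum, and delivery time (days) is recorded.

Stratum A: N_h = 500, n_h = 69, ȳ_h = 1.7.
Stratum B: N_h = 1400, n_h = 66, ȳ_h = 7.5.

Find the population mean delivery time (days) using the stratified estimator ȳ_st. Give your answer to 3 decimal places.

N = Σ N_h = 1900. Stratum weights W_h = N_h/N.
ȳ_st = (500·1.7 + 1400·7.5) / 1900 = 5.97368

ȳ_st ≈ 5.974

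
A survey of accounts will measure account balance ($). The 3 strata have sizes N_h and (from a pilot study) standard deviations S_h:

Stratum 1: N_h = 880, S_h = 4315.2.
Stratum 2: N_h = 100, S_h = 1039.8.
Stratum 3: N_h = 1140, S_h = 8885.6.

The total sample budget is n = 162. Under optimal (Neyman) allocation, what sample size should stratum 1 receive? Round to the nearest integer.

44

Neyman allocation: n_h = n · N_h S_h / Σ N_i S_i, with n = 162.
  stratum 1: N_h·S_h = 880·4315.2 = 3797376.00
  stratum 2: N_h·S_h = 100·1039.8 = 103980.00
  stratum 3: N_h·S_h = 1140·8885.6 = 10129584.00
Σ N_h S_h = 14030940.00
n for stratum 1 = 162·3797376.00/14030940.00 = 43.844 → 44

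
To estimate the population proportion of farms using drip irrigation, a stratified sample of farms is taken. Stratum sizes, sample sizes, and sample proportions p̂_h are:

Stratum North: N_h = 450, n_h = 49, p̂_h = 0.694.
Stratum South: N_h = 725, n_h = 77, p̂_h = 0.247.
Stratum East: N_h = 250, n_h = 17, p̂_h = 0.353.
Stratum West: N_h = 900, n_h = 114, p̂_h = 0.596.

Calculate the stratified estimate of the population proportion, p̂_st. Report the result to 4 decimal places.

p̂_st ≈ 0.4800

N = 2325; stratum weights W_h = N_h/N.
p̂_st = Σ W_h p̂_h = (450·0.694 + 725·0.247 + 250·0.353 + 900·0.596)/2325 = 0.48001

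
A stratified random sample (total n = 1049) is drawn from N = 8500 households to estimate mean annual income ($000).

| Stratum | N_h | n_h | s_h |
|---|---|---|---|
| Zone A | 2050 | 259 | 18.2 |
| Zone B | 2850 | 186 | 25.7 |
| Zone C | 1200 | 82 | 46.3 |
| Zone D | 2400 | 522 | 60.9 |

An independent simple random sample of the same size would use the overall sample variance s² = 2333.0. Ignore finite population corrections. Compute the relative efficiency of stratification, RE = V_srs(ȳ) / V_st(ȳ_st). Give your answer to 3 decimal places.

RE ≈ 1.425

V̂(ȳ_st) = Σ W_h² s_h²/n_h, with W_h = N_h/N and N = 8500:
  stratum Zone A: (2050/8500)²·18.2²/259 = 0.0743897
  stratum Zone B: (2850/8500)²·25.7²/186 = 0.399213
  stratum Zone C: (1200/8500)²·46.3²/82 = 0.521042
  stratum Zone D: (2400/8500)²·60.9²/522 = 0.566433
V_st = 1.56108
V_srs = s²/n = 2333.0/1049 = 2.22402
Relative efficiency = V_srs / V_st = 2.22402/1.56108 = 1.4247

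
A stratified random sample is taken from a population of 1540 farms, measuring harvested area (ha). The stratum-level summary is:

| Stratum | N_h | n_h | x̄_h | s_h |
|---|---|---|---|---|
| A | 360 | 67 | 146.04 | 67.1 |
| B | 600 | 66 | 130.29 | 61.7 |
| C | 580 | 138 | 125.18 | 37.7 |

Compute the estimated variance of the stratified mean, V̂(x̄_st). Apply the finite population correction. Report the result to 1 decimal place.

V̂(x̄_st) = Σ W_h² (1 − n_h/N_h) s_h²/n_h, with W_h = N_h/N and N = 1540:
  stratum A: (360/1540)²·(1 − 67/360)·67.1²/67 = 2.98881
  stratum B: (600/1540)²·(1 − 66/600)·61.7²/66 = 7.79251
  stratum C: (580/1540)²·(1 − 138/580)·37.7²/138 = 1.1133
V̂(x̄_st) = 11.8946

V̂(x̄_st) ≈ 11.9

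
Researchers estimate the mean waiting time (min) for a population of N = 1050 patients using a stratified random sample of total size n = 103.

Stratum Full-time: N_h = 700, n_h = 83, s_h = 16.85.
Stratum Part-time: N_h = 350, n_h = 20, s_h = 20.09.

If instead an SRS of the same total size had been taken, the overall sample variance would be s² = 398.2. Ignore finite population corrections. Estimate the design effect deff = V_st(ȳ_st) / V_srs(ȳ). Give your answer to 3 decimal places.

V̂(ȳ_st) = Σ W_h² s_h²/n_h, with W_h = N_h/N and N = 1050:
  stratum Full-time: (700/1050)²·16.85²/83 = 1.52033
  stratum Part-time: (350/1050)²·20.09²/20 = 2.24227
V_st = 3.7626
V_srs = s²/n = 398.2/103 = 3.86602
deff = V_st / V_srs = 3.7626/3.86602 = 0.9732

deff ≈ 0.973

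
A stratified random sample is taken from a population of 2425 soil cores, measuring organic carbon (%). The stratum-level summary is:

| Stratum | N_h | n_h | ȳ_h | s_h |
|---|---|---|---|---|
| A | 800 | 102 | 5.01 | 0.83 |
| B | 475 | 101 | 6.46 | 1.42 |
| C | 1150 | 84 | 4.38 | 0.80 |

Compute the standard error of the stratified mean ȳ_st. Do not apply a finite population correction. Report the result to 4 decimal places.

V̂(ȳ_st) = Σ W_h² s_h²/n_h, with W_h = N_h/N and N = 2425:
  stratum A: (800/2425)²·0.83²/102 = 0.000735043
  stratum B: (475/2425)²·1.42²/101 = 0.000765983
  stratum C: (1150/2425)²·0.80²/84 = 0.00171346
V̂(ȳ_st) = 0.00321448
SE(ȳ_st) = √0.00321448 = 0.0566964

SE(ȳ_st) ≈ 0.0567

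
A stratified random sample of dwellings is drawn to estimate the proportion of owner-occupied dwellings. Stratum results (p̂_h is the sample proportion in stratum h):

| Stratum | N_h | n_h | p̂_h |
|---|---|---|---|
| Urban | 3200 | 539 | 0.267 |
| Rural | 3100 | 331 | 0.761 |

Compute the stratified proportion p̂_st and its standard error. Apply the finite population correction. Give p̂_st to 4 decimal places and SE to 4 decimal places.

N = 6300; stratum weights W_h = N_h/N.
p̂_st = Σ W_h p̂_h = (3200·0.267 + 3100·0.761)/6300 = 0.51008
V̂(p̂_st) = Σ W_h² (1 − n_h/N_h) p̂_h(1−p̂_h)/(n_h−1):
  stratum Urban: (3200/6300)²·(1 − 539/3200)·0.267·0.733/538 = 7.80453e-05
  stratum Rural: (3100/6300)²·(1 − 331/3100)·0.761·0.239/330 = 0.000119199
V̂(p̂_st) = 0.000197244; SE = √V̂ = 0.0140444

p̂_st ≈ 0.5101, SE ≈ 0.0140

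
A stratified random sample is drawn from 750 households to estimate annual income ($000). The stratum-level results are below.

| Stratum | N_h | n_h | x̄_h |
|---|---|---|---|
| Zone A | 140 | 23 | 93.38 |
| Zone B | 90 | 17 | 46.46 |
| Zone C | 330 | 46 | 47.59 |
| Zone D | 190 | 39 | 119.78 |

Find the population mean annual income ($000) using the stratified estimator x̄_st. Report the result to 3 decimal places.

x̄_st ≈ 74.290

N = Σ N_h = 750. Stratum weights W_h = N_h/N.
x̄_st = (140·93.38 + 90·46.46 + 330·47.59 + 190·119.78) / 750 = 74.29000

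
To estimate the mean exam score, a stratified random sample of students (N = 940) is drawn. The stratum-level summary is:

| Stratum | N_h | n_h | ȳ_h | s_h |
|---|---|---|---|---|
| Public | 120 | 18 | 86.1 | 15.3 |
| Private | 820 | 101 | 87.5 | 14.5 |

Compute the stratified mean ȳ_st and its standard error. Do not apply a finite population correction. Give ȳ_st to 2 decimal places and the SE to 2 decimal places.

ȳ_st = Σ W_h ȳ_h = (120·86.1 + 820·87.5)/940 = 87.32128
V̂(ȳ_st) = Σ W_h² s_h²/n_h, with W_h = N_h/N and N = 940:
  stratum Public: (120/940)²·15.3²/18 = 0.211942
  stratum Private: (820/940)²·14.5²/101 = 1.58411
V̂(ȳ_st) = 1.79606
SE(ȳ_st) = √1.79606 = 1.34017

ȳ_st ≈ 87.32, SE ≈ 1.34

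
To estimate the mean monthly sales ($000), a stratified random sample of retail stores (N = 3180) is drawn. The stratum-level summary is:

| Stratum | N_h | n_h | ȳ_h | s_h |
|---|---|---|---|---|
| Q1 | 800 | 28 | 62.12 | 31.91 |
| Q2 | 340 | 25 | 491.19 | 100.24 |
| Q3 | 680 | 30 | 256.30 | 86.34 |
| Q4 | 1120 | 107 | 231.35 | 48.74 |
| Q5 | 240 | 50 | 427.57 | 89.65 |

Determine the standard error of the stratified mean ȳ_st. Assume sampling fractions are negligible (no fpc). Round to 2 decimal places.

SE(ȳ_st) ≈ 4.68

V̂(ȳ_st) = Σ W_h² s_h²/n_h, with W_h = N_h/N and N = 3180:
  stratum Q1: (800/3180)²·31.91²/28 = 2.30155
  stratum Q2: (340/3180)²·100.24²/25 = 4.59458
  stratum Q3: (680/3180)²·86.34²/30 = 11.3623
  stratum Q4: (1120/3180)²·48.74²/107 = 2.75403
  stratum Q5: (240/3180)²·89.65²/50 = 0.915585
V̂(ȳ_st) = 21.9281
SE(ȳ_st) = √21.9281 = 4.68274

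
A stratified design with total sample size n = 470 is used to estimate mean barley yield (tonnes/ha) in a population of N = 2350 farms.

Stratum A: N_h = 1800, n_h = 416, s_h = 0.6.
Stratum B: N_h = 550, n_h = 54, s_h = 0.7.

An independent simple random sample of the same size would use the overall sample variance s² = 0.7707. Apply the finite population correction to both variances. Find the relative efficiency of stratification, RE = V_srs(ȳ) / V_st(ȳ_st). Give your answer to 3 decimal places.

V̂(ȳ_st) = Σ W_h² (1 − n_h/N_h) s_h²/n_h, with W_h = N_h/N and N = 2350:
  stratum A: (1800/2350)²·(1 − 416/1800)·0.6²/416 = 0.000390375
  stratum B: (550/2350)²·(1 − 54/550)·0.7²/54 = 0.00044824
V_st = 0.000838615
V_srs = (1 − 470/2350)·0.7707/470 = 0.00131183
Relative efficiency = V_srs / V_st = 0.00131183/0.000838615 = 1.5643

RE ≈ 1.564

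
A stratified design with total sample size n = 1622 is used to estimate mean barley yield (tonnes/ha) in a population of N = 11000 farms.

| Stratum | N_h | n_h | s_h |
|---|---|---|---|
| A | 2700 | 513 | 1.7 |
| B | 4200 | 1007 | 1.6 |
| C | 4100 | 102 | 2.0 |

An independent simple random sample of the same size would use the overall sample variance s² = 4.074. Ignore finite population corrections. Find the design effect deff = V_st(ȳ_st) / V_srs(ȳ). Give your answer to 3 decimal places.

V̂(ȳ_st) = Σ W_h² s_h²/n_h, with W_h = N_h/N and N = 11000:
  stratum A: (2700/11000)²·1.7²/513 = 0.000339408
  stratum B: (4200/11000)²·1.6²/1007 = 0.000370616
  stratum C: (4100/11000)²·2.0²/102 = 0.00544806
V_st = 0.00615809
V_srs = s²/n = 4.074/1622 = 0.00251171
deff = V_st / V_srs = 0.00615809/0.00251171 = 2.4517

deff ≈ 2.452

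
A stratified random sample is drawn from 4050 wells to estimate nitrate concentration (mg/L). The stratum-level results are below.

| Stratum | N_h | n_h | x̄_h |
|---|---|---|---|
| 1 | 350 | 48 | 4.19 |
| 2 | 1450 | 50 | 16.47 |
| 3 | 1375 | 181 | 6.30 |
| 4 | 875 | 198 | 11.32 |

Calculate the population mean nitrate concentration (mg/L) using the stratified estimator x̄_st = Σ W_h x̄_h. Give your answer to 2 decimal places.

x̄_st ≈ 10.84

N = Σ N_h = 4050. Stratum weights W_h = N_h/N.
x̄_st = (350·4.19 + 1450·16.47 + 1375·6.30 + 875·11.32) / 4050 = 10.8433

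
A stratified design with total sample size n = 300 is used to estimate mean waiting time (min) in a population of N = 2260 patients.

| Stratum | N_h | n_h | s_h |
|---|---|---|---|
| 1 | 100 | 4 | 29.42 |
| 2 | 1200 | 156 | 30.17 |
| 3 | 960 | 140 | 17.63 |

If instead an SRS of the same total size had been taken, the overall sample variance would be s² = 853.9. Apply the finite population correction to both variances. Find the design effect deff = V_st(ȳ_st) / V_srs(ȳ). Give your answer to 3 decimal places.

deff ≈ 0.883

V̂(ȳ_st) = Σ W_h² (1 − n_h/N_h) s_h²/n_h, with W_h = N_h/N and N = 2260:
  stratum 1: (100/2260)²·(1 − 4/100)·29.42²/4 = 0.406705
  stratum 2: (1200/2260)²·(1 − 156/1200)·30.17²/156 = 1.43117
  stratum 3: (960/2260)²·(1 − 140/960)·17.63²/140 = 0.342172
V_st = 2.18005
V_srs = (1 − 300/2260)·853.9/300 = 2.4685
deff = V_st / V_srs = 2.18005/2.4685 = 0.8831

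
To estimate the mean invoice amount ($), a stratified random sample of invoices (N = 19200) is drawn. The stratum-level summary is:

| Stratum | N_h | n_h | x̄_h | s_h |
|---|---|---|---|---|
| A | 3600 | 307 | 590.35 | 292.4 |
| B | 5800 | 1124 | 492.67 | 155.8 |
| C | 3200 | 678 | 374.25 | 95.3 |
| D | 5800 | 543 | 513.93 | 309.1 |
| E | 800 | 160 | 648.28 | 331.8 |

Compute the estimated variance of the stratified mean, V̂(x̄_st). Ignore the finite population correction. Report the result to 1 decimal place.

V̂(x̄_st) = Σ W_h² s_h²/n_h, with W_h = N_h/N and N = 19200:
  stratum A: (3600/19200)²·292.4²/307 = 9.79082
  stratum B: (5800/19200)²·155.8²/1124 = 1.97071
  stratum C: (3200/19200)²·95.3²/678 = 0.372095
  stratum D: (5800/19200)²·309.1²/543 = 16.0565
  stratum E: (800/19200)²·331.8²/160 = 1.19457
V̂(x̄_st) = 29.3847

V̂(x̄_st) ≈ 29.4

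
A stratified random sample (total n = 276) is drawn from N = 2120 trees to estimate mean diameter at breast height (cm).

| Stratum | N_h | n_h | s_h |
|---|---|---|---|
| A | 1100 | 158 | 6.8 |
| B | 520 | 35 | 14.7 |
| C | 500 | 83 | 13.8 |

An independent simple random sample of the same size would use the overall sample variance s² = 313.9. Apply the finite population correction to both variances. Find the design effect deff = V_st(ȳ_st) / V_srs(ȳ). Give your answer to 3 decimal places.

V̂(ȳ_st) = Σ W_h² (1 − n_h/N_h) s_h²/n_h, with W_h = N_h/N and N = 2120:
  stratum A: (1100/2120)²·(1 − 158/1100)·6.8²/158 = 0.0674734
  stratum B: (520/2120)²·(1 − 35/520)·14.7²/35 = 0.34645
  stratum C: (500/2120)²·(1 − 83/500)·13.8²/83 = 0.106442
V_st = 0.520365
V_srs = (1 − 276/2120)·313.9/276 = 0.989253
deff = V_st / V_srs = 0.520365/0.989253 = 0.5260

deff ≈ 0.526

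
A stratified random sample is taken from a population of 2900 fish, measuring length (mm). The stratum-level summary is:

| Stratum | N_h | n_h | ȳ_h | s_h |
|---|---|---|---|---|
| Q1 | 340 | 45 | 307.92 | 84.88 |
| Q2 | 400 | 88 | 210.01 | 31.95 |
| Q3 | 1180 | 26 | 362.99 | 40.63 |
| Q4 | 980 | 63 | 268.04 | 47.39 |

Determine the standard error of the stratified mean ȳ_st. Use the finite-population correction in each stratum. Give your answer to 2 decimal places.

SE(ȳ_st) ≈ 4.02

V̂(ȳ_st) = Σ W_h² (1 − n_h/N_h) s_h²/n_h, with W_h = N_h/N and N = 2900:
  stratum Q1: (340/2900)²·(1 − 45/340)·84.88²/45 = 1.90943
  stratum Q2: (400/2900)²·(1 − 88/400)·31.95²/88 = 0.172138
  stratum Q3: (1180/2900)²·(1 − 26/1180)·40.63²/26 = 10.2804
  stratum Q4: (980/2900)²·(1 − 63/980)·47.39²/63 = 3.80919
V̂(ȳ_st) = 16.1712
SE(ȳ_st) = √16.1712 = 4.02134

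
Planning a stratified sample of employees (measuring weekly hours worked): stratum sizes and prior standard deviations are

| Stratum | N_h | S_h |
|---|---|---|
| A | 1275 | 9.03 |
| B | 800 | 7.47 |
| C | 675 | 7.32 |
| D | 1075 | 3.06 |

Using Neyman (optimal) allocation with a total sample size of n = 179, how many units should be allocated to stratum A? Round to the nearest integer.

80

Neyman allocation: n_h = n · N_h S_h / Σ N_i S_i, with n = 179.
  stratum A: N_h·S_h = 1275·9.03 = 11513.25
  stratum B: N_h·S_h = 800·7.47 = 5976.00
  stratum C: N_h·S_h = 675·7.32 = 4941.00
  stratum D: N_h·S_h = 1075·3.06 = 3289.50
Σ N_h S_h = 25719.75
n for stratum A = 179·11513.25/25719.75 = 80.128 → 80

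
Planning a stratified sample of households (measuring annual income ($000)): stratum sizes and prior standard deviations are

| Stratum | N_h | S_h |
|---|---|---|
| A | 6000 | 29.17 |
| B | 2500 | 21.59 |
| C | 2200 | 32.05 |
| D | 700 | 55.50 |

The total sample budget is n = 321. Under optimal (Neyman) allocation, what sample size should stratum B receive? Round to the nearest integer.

Neyman allocation: n_h = n · N_h S_h / Σ N_i S_i, with n = 321.
  stratum A: N_h·S_h = 6000·29.17 = 175020.00
  stratum B: N_h·S_h = 2500·21.59 = 53975.00
  stratum C: N_h·S_h = 2200·32.05 = 70510.00
  stratum D: N_h·S_h = 700·55.50 = 38850.00
Σ N_h S_h = 338355.00
n for stratum B = 321·53975.00/338355.00 = 51.206 → 51

51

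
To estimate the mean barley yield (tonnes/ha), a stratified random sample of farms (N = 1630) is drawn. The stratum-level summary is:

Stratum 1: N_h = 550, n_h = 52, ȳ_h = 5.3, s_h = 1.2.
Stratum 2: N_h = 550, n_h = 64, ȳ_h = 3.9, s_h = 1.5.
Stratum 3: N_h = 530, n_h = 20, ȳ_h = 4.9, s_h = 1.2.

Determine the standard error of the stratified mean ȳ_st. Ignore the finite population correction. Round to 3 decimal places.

SE(ȳ_st) ≈ 0.122

V̂(ȳ_st) = Σ W_h² s_h²/n_h, with W_h = N_h/N and N = 1630:
  stratum 1: (550/1630)²·1.2²/52 = 0.00315289
  stratum 2: (550/1630)²·1.5²/64 = 0.0040027
  stratum 3: (530/1630)²·1.2²/20 = 0.00761218
V̂(ȳ_st) = 0.0147678
SE(ȳ_st) = √0.0147678 = 0.121523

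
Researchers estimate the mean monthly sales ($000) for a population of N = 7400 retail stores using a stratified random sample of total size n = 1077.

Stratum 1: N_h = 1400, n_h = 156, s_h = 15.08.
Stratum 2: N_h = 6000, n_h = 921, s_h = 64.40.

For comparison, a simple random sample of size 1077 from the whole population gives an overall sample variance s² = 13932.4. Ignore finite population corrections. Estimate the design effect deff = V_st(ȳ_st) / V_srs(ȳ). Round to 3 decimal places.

deff ≈ 0.233

V̂(ȳ_st) = Σ W_h² s_h²/n_h, with W_h = N_h/N and N = 7400:
  stratum 1: (1400/7400)²·15.08²/156 = 0.052176
  stratum 2: (6000/7400)²·64.40²/921 = 2.96041
V_st = 3.01258
V_srs = s²/n = 13932.4/1077 = 12.9363
deff = V_st / V_srs = 3.01258/12.9363 = 0.2329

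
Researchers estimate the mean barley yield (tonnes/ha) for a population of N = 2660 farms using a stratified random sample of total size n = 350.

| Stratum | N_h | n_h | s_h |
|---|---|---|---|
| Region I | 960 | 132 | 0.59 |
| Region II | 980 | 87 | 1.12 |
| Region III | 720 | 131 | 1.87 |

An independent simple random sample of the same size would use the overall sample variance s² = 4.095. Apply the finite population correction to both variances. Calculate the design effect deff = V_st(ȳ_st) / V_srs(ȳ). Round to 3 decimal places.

deff ≈ 0.362

V̂(ȳ_st) = Σ W_h² (1 − n_h/N_h) s_h²/n_h, with W_h = N_h/N and N = 2660:
  stratum Region I: (960/2660)²·(1 − 132/960)·0.59²/132 = 0.000296257
  stratum Region II: (980/2660)²·(1 − 87/980)·1.12²/87 = 0.00178333
  stratum Region III: (720/2660)²·(1 − 131/720)·1.87²/131 = 0.00159991
V_st = 0.0036795
V_srs = (1 − 350/2660)·4.095/350 = 0.0101605
deff = V_st / V_srs = 0.0036795/0.0101605 = 0.3621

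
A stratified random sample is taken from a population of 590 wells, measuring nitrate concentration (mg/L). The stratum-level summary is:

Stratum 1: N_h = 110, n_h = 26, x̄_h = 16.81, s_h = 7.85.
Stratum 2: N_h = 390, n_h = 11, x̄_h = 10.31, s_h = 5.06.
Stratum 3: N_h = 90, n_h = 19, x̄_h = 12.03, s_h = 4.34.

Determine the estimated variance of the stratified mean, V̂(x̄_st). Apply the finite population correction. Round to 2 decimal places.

V̂(x̄_st) = Σ W_h² (1 − n_h/N_h) s_h²/n_h, with W_h = N_h/N and N = 590:
  stratum 1: (110/590)²·(1 − 26/110)·7.85²/26 = 0.0629121
  stratum 2: (390/590)²·(1 − 11/390)·5.06²/11 = 0.988344
  stratum 3: (90/590)²·(1 − 19/90)·4.34²/19 = 0.018198
V̂(x̄_st) = 1.06945

V̂(x̄_st) ≈ 1.07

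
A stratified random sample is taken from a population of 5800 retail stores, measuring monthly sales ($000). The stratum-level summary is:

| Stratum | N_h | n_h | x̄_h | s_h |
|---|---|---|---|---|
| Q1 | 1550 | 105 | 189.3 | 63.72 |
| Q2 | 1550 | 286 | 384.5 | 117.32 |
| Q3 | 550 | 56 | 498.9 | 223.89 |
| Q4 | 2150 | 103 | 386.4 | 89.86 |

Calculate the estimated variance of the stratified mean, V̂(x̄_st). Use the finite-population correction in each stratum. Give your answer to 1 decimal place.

V̂(x̄_st) ≈ 22.9

V̂(x̄_st) = Σ W_h² (1 − n_h/N_h) s_h²/n_h, with W_h = N_h/N and N = 5800:
  stratum Q1: (1550/5800)²·(1 − 105/1550)·63.72²/105 = 2.57458
  stratum Q2: (1550/5800)²·(1 − 286/1550)·117.32²/286 = 2.80286
  stratum Q3: (550/5800)²·(1 − 56/550)·223.89²/56 = 7.22961
  stratum Q4: (2150/5800)²·(1 − 103/2150)·89.86²/103 = 10.2564
V̂(x̄_st) = 22.8635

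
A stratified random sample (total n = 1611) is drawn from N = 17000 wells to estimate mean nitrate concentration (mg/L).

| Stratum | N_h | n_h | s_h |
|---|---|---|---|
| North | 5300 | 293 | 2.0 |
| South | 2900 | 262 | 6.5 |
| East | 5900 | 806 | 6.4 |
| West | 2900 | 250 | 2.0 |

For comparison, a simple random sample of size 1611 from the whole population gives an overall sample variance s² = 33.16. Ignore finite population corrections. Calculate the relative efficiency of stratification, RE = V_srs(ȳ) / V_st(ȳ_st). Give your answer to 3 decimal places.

RE ≈ 1.633

V̂(ȳ_st) = Σ W_h² s_h²/n_h, with W_h = N_h/N and N = 17000:
  stratum North: (5300/17000)²·2.0²/293 = 0.00132692
  stratum South: (2900/17000)²·6.5²/262 = 0.00469271
  stratum East: (5900/17000)²·6.4²/806 = 0.00612112
  stratum West: (2900/17000)²·2.0²/250 = 0.000465606
V_st = 0.0126064
V_srs = s²/n = 33.16/1611 = 0.0205835
Relative efficiency = V_srs / V_st = 0.0205835/0.0126064 = 1.6328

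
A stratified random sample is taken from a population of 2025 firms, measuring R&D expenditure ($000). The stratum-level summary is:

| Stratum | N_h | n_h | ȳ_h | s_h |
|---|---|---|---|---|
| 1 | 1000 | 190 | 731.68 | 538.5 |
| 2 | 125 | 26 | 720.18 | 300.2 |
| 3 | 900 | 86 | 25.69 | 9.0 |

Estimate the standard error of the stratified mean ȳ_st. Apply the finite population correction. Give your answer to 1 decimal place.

V̂(ȳ_st) = Σ W_h² (1 − n_h/N_h) s_h²/n_h, with W_h = N_h/N and N = 2025:
  stratum 1: (1000/2025)²·(1 − 190/1000)·538.5²/190 = 301.476
  stratum 2: (125/2025)²·(1 − 26/125)·300.2²/26 = 10.4603
  stratum 3: (900/2025)²·(1 − 86/900)·9.0²/86 = 0.168269
V̂(ȳ_st) = 312.105
SE(ȳ_st) = √312.105 = 17.6665

SE(ȳ_st) ≈ 17.7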